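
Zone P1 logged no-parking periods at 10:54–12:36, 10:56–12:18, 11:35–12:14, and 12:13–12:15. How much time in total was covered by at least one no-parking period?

Merged: 10:54-12:36.
Length: 1 h 42 min.

1 h 42 min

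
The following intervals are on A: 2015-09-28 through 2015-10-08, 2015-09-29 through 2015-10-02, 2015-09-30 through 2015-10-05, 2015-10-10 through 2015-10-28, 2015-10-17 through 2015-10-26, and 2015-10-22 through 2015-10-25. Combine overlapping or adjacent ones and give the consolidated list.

2015-09-29 through 2015-10-02 overlaps/touches 2015-09-28 through 2015-10-08 → extend to 2015-09-28 through 2015-10-08.
2015-09-30 through 2015-10-05 overlaps/touches 2015-09-28 through 2015-10-08 → extend to 2015-09-28 through 2015-10-08.
2015-10-10 through 2015-10-28 is disjoint → start new block.
2015-10-17 through 2015-10-26 overlaps/touches 2015-10-10 through 2015-10-28 → extend to 2015-10-10 through 2015-10-28.
2015-10-22 through 2015-10-25 overlaps/touches 2015-10-10 through 2015-10-28 → extend to 2015-10-10 through 2015-10-28.

2015-09-28 through 2015-10-08, 2015-10-10 through 2015-10-28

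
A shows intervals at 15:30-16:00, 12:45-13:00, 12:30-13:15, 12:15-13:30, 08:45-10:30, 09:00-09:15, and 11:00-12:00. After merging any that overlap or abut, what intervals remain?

08:45-10:30, 11:00-12:00, 12:15-13:30, 15:30-16:00

Sort by start: 08:45-10:30, 09:00-09:15, 11:00-12:00, 12:15-13:30, 12:30-13:15, 12:45-13:00, 15:30-16:00.
09:00-09:15 overlaps/touches 08:45-10:30 → extend to 08:45-10:30.
11:00-12:00 is disjoint → start new block.
12:15-13:30 is disjoint → start new block.
12:30-13:15 overlaps/touches 12:15-13:30 → extend to 12:15-13:30.
12:45-13:00 overlaps/touches 12:15-13:30 → extend to 12:15-13:30.
15:30-16:00 is disjoint → start new block.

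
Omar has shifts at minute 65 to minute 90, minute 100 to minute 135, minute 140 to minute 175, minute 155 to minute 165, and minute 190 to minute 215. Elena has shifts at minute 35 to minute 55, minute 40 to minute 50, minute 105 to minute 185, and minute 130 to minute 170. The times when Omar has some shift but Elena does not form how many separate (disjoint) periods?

First set merges to minute 65 to minute 90, minute 100 to minute 135, minute 140 to minute 175, minute 190 to minute 215.
Second set merges to minute 35 to minute 55, minute 105 to minute 185.
A \ B = minute 65 to minute 90, minute 100 to minute 105, minute 190 to minute 215.
That is 3 disjoint pieces.

3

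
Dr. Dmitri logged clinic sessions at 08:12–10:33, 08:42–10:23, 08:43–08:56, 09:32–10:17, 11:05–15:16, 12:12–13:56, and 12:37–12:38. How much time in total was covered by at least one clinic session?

Merged: 08:12–10:33, 11:05–15:16.
Lengths: 2 h 21 min + 4 h 11 min = 6 h 32 min.

6 h 32 min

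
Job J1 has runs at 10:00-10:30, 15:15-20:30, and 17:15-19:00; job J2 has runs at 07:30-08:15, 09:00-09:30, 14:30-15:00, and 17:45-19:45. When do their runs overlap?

17:45-19:45

Merge the first list: 10:00-10:30, 15:15-20:30.
10:00-10:30: no overlap with the second set.
15:15-20:30 meets the second set on 17:45-19:45.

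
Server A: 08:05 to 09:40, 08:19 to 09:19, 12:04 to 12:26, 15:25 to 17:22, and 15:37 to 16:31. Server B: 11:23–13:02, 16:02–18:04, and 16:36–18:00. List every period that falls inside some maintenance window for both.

Merge the first list: 08:05–09:40, 12:04–12:26, 15:25–17:22.
Merge the second list: 11:23–13:02, 16:02–18:04.
08:05–09:40 falls entirely outside B.
12:04–12:26 overlaps B on 12:04–12:26.
15:25–17:22 overlaps B on 16:02–17:22.

12:04–12:26, 16:02–17:22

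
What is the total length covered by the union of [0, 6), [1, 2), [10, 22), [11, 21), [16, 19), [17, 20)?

Merged: [0, 6), [10, 22).
Lengths: 6 + 12 = 18.

18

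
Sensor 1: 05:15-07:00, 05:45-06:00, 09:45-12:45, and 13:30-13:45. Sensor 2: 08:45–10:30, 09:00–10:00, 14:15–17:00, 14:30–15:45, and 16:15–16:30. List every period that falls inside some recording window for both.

Merge the first list: 05:15–07:00, 09:45–12:45, 13:30–13:45.
Merge the second list: 08:45–10:30, 14:15–17:00.
05:15–07:00 meets no B interval.
09:45–12:45 ∩ B → 09:45–10:30.
13:30–13:45 meets no B interval.

09:45–10:30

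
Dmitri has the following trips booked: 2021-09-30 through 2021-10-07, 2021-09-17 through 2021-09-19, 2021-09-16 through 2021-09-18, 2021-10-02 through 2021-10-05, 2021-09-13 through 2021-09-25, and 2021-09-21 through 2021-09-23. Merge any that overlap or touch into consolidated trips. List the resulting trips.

2021-09-13 through 2021-09-25, 2021-09-30 through 2021-10-07

Sort by start: 2021-09-13 through 2021-09-25, 2021-09-16 through 2021-09-18, 2021-09-17 through 2021-09-19, 2021-09-21 through 2021-09-23, 2021-09-30 through 2021-10-07, 2021-10-02 through 2021-10-05.
2021-09-16 through 2021-09-18 overlaps/touches 2021-09-13 through 2021-09-25 → extend to 2021-09-13 through 2021-09-25.
2021-09-17 through 2021-09-19 overlaps/touches 2021-09-13 through 2021-09-25 → extend to 2021-09-13 through 2021-09-25.
2021-09-21 through 2021-09-23 overlaps/touches 2021-09-13 through 2021-09-25 → extend to 2021-09-13 through 2021-09-25.
2021-09-30 through 2021-10-07 is disjoint → start new block.
2021-10-02 through 2021-10-05 overlaps/touches 2021-09-30 through 2021-10-07 → extend to 2021-09-30 through 2021-10-07.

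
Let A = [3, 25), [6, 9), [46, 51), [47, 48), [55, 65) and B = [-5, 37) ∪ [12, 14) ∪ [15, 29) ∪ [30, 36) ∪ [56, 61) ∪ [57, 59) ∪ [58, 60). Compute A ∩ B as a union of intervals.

[3, 25) ∪ [56, 61)

A, merged: [3, 25), [46, 51), [55, 65).
B, merged: [-5, 37), [56, 61).
[3, 25) overlaps B on [3, 25).
[46, 51) falls entirely outside B.
[55, 65) overlaps B on [56, 61).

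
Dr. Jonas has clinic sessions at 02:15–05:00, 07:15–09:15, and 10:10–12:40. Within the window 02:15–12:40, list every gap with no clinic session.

After merging, the occupied span is 02:15-05:00, 07:15-09:15, 10:10-12:40.
Complement within 02:15-12:40: 05:00-07:15, 09:15-10:10.

05:00-07:15, 09:15-10:10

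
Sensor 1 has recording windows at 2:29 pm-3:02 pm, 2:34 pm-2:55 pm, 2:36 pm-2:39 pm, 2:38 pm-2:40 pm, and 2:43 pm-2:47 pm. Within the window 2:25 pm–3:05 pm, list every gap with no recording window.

2:25 pm-2:29 pm, 3:02 pm-3:05 pm

Covered (merged): 2:29 pm-3:02 pm.
Uncovered inside 2:25 pm-3:05 pm: 2:25 pm-2:29 pm, 3:02 pm-3:05 pm.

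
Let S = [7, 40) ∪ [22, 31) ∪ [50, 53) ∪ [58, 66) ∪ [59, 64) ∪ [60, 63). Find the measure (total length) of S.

Merged: [7, 40), [50, 53), [58, 66).
Lengths: 33 + 3 + 8 = 44.

44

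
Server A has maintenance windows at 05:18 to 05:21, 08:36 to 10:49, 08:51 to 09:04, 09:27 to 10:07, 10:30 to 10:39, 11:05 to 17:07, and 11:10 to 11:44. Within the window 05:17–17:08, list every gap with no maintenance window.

The merged coverage is 05:18-05:21, 08:36-10:49, 11:05-17:07.
Uncovered inside 05:17-17:08: 05:17-05:18, 05:21-08:36, 10:49-11:05, 17:07-17:08.

05:17-05:18, 05:21-08:36, 10:49-11:05, 17:07-17:08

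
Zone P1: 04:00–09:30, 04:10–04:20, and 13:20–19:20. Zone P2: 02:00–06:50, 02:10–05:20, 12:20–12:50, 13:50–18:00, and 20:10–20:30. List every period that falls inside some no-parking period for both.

A, merged: 04:00–09:30, 13:20–19:20.
B, merged: 02:00–06:50, 12:20–12:50, 13:50–18:00, 20:10–20:30.
04:00–09:30 overlaps B on 04:00–06:50.
13:20–19:20 overlaps B on 13:50–18:00.

04:00–06:50, 13:50–18:00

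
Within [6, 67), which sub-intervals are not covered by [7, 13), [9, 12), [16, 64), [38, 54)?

[6, 7) ∪ [13, 16) ∪ [64, 67)

Covered (merged): [7, 13), [16, 64).
Uncovered inside [6, 67): [6, 7), [13, 16), [64, 67).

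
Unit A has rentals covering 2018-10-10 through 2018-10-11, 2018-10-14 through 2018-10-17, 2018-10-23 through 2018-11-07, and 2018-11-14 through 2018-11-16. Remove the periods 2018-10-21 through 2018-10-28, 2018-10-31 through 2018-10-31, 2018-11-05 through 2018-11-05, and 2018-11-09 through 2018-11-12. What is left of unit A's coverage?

2018-10-10 through 2018-10-11: nothing removed.
2018-10-14 through 2018-10-17: nothing removed.
2018-10-23 through 2018-11-07 \ B = 2018-10-29 through 2018-10-30, 2018-11-01 through 2018-11-04, 2018-11-06 through 2018-11-07.
2018-11-14 through 2018-11-16: nothing removed.

2018-10-10 through 2018-10-11, 2018-10-14 through 2018-10-17, 2018-10-29 through 2018-10-30, 2018-11-01 through 2018-11-04, 2018-11-06 through 2018-11-07, 2018-11-14 through 2018-11-16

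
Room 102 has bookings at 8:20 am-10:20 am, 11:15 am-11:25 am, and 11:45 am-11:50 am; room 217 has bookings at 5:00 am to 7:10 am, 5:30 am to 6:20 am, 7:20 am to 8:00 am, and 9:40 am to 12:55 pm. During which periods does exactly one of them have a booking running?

5:00 am–7:10 am, 7:20 am–8:00 am, 8:20 am–9:40 am, 10:20 am–11:15 am, 11:25 am–11:45 am, 11:50 am–12:55 pm

Merge the second list: 5:00 am–7:10 am, 7:20 am–8:00 am, 9:40 am–12:55 pm.
A \ B = 8:20 am–9:40 am.
B \ A = 5:00 am–7:10 am, 7:20 am–8:00 am, 10:20 am–11:15 am, 11:25 am–11:45 am, 11:50 am–12:55 pm.
Union of the two gives the symmetric difference.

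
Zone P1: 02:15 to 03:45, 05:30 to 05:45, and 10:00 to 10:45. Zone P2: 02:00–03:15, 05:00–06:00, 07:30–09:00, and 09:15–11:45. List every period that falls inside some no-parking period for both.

02:15–03:45 meets the second set on 02:15–03:15.
05:30–05:45 meets the second set on 05:30–05:45.
10:00–10:45 meets the second set on 10:00–10:45.

02:15–03:15, 05:30–05:45, 10:00–10:45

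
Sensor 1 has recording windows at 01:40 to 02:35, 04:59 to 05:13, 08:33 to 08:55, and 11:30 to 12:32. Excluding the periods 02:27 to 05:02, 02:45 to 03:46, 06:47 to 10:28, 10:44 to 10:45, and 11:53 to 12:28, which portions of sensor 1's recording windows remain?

01:40–02:27, 05:02–05:13, 11:30–11:53, 12:28–12:32

Second set merges to 02:27–05:02, 06:47–10:28, 10:44–10:45, 11:53–12:28.
01:40–02:35 minus B → 01:40–02:27.
04:59–05:13 minus B → 05:02–05:13.
08:33–08:55: fully covered by B → removed.
11:30–12:32 minus B → 11:30–11:53, 12:28–12:32.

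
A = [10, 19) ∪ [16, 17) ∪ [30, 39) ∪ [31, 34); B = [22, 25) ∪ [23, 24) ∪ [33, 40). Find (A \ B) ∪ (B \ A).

Merge the first list: [10, 19), [30, 39).
Merge the second list: [22, 25), [33, 40).
Only in the first: [10, 19), [30, 33).
Only in the second: [22, 25), [39, 40).
Together these are the periods covered by exactly one.

[10, 19) ∪ [22, 25) ∪ [30, 33) ∪ [39, 40)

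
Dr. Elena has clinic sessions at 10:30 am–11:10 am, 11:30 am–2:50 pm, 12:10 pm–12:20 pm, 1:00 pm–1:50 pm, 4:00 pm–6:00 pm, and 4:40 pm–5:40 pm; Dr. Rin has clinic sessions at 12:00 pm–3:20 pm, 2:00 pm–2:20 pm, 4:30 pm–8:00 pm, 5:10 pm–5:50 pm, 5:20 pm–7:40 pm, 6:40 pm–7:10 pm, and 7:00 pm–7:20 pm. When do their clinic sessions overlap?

First set merges to 10:30 am–11:10 am, 11:30 am–2:50 pm, 4:00 pm–6:00 pm.
Second set merges to 12:00 pm–3:20 pm, 4:30 pm–8:00 pm.
10:30 am–11:10 am: no overlap with the second set.
11:30 am–2:50 pm meets the second set on 12:00 pm–2:50 pm.
4:00 pm–6:00 pm meets the second set on 4:30 pm–6:00 pm.

12:00 pm–2:50 pm, 4:30 pm–6:00 pm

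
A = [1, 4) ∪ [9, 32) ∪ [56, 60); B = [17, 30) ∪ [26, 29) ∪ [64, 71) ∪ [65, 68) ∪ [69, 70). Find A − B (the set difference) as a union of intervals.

Second set merges to [17, 30), [64, 71).
[1, 4) is untouched.
[9, 32) with B removed leaves [9, 17), [30, 32).
[56, 60) is untouched.

[1, 4) ∪ [9, 17) ∪ [30, 32) ∪ [56, 60)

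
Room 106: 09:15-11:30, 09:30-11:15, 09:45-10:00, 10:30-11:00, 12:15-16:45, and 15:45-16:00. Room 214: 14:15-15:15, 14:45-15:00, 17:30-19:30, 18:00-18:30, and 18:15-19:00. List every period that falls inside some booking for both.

Merge the first list: 09:15-11:30, 12:15-16:45.
Merge the second list: 14:15-15:15, 17:30-19:30.
09:15-11:30 falls entirely outside B.
12:15-16:45 overlaps B on 14:15-15:15.

14:15-15:15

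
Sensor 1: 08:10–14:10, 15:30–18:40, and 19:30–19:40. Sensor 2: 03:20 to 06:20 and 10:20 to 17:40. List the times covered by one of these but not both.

03:20–06:20, 08:10–10:20, 14:10–15:30, 17:40–18:40, 19:30–19:40

A \ B = 08:10–10:20, 17:40–18:40, 19:30–19:40.
B \ A = 03:20–06:20, 14:10–15:30.
Union of the two gives the symmetric difference.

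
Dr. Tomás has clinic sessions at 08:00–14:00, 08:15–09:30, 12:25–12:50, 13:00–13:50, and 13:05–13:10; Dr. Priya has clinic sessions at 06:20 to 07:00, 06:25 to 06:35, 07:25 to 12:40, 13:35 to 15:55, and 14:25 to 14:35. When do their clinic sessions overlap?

08:00–12:40, 13:35–14:00

Merge the first list: 08:00–14:00.
Merge the second list: 06:20–07:00, 07:25–12:40, 13:35–15:55.
08:00–14:00 ∩ B → 08:00–12:40, 13:35–14:00.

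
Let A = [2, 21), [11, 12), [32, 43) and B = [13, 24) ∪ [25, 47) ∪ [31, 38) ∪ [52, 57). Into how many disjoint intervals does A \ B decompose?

1

First set merges to [2, 21), [32, 43).
Second set merges to [13, 24), [25, 47), [52, 57).
A \ B = [2, 13).
That is 1 disjoint piece.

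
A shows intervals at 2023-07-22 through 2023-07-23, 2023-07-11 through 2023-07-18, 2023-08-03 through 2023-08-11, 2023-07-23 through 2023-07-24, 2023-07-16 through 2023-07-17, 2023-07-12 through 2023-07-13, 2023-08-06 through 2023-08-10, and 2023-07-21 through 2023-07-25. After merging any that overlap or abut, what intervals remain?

Sort by start: 2023-07-11 through 2023-07-18, 2023-07-12 through 2023-07-13, 2023-07-16 through 2023-07-17, 2023-07-21 through 2023-07-25, 2023-07-22 through 2023-07-23, 2023-07-23 through 2023-07-24, 2023-08-03 through 2023-08-11, 2023-08-06 through 2023-08-10.
2023-07-12 through 2023-07-13 overlaps/touches 2023-07-11 through 2023-07-18 → extend to 2023-07-11 through 2023-07-18.
2023-07-16 through 2023-07-17 overlaps/touches 2023-07-11 through 2023-07-18 → extend to 2023-07-11 through 2023-07-18.
2023-07-21 through 2023-07-25 is disjoint → start new block.
2023-07-22 through 2023-07-23 overlaps/touches 2023-07-21 through 2023-07-25 → extend to 2023-07-21 through 2023-07-25.
2023-07-23 through 2023-07-24 overlaps/touches 2023-07-21 through 2023-07-25 → extend to 2023-07-21 through 2023-07-25.
2023-08-03 through 2023-08-11 is disjoint → start new block.
2023-08-06 through 2023-08-10 overlaps/touches 2023-08-03 through 2023-08-11 → extend to 2023-08-03 through 2023-08-11.

2023-07-11 through 2023-07-18, 2023-07-21 through 2023-07-25, 2023-08-03 through 2023-08-11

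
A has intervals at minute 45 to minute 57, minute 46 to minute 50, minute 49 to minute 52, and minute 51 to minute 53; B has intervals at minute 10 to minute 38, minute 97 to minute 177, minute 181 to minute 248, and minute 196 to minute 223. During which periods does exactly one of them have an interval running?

minute 10 to minute 38, minute 45 to minute 57, minute 97 to minute 177, minute 181 to minute 248

First set merges to minute 45 to minute 57.
Second set merges to minute 10 to minute 38, minute 97 to minute 177, minute 181 to minute 248.
A but not B: minute 45 to minute 57.
B but not A: minute 10 to minute 38, minute 97 to minute 177, minute 181 to minute 248.
Combining gives A △ B.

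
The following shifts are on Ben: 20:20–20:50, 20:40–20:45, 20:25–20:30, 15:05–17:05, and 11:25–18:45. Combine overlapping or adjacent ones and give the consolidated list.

Sort by start: 11:25-18:45, 15:05-17:05, 20:20-20:50, 20:25-20:30, 20:40-20:45.
15:05-17:05 overlaps/touches 11:25-18:45 → extend to 11:25-18:45.
20:20-20:50 is disjoint → start new block.
20:25-20:30 overlaps/touches 20:20-20:50 → extend to 20:20-20:50.
20:40-20:45 overlaps/touches 20:20-20:50 → extend to 20:20-20:50.

11:25-18:45, 20:20-20:50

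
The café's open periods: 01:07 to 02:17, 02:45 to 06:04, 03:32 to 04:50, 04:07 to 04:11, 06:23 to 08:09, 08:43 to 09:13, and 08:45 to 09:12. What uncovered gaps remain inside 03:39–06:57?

06:04-06:23

After merging, the occupied span is 01:07-02:17, 02:45-06:04, 06:23-08:09, 08:43-09:13.
Uncovered inside 03:39-06:57: 06:04-06:23.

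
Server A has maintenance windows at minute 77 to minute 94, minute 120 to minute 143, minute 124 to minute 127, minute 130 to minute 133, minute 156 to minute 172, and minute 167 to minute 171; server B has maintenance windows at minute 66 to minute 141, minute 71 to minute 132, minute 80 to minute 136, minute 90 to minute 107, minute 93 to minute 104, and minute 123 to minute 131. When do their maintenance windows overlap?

A, merged: minute 77 to minute 94, minute 120 to minute 143, minute 156 to minute 172.
B, merged: minute 66 to minute 141.
minute 77 to minute 94 ∩ B → minute 77 to minute 94.
minute 120 to minute 143 ∩ B → minute 120 to minute 141.
minute 156 to minute 172 meets no B interval.

minute 77 to minute 94, minute 120 to minute 141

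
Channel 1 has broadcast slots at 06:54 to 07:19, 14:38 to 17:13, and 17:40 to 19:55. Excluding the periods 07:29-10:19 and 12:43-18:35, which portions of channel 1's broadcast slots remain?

06:54–07:19 is untouched.
14:38–17:13 lies entirely inside B → drops out.
17:40–19:55 with B removed leaves 18:35–19:55.

06:54–07:19, 18:35–19:55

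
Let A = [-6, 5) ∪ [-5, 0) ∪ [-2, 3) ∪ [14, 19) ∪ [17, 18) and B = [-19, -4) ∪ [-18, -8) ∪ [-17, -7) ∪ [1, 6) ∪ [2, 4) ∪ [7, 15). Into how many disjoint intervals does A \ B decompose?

2

A, merged: [-6, 5), [14, 19).
B, merged: [-19, -4), [1, 6), [7, 15).
A \ B = [-4, 1), [15, 19).
That is 2 disjoint pieces.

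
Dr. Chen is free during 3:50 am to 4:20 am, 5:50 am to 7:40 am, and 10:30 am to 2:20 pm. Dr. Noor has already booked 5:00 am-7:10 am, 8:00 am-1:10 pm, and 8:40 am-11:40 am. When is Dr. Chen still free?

3:50 am–4:20 am, 7:10 am–7:40 am, 1:10 pm–2:20 pm

Merge the second list: 5:00 am–7:10 am, 8:00 am–1:10 pm.
3:50 am–4:20 am: no B overlap → unchanged.
5:50 am–7:40 am minus B → 7:10 am–7:40 am.
10:30 am–2:20 pm minus B → 1:10 pm–2:20 pm.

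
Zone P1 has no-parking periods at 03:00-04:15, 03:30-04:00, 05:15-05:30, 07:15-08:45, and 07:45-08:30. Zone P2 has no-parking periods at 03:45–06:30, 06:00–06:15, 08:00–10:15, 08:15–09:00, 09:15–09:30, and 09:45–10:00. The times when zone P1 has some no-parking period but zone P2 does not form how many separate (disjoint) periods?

Merge the first list: 03:00–04:15, 05:15–05:30, 07:15–08:45.
Merge the second list: 03:45–06:30, 08:00–10:15.
A \ B = 03:00–03:45, 07:15–08:00.
That is 2 disjoint pieces.

2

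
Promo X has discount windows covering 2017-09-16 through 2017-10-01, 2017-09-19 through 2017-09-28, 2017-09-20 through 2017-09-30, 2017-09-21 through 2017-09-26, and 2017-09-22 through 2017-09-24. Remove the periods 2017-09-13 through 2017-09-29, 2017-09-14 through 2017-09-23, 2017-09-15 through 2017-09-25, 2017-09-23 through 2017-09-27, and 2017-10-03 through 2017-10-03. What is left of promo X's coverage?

2017-09-30 through 2017-10-01

Merge the first list: 2017-09-16 through 2017-10-01.
Merge the second list: 2017-09-13 through 2017-09-29, 2017-10-03 through 2017-10-03.
2017-09-16 through 2017-10-01 \ B = 2017-09-30 through 2017-10-01.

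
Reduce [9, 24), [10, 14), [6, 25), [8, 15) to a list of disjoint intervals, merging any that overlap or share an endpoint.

[6, 25)

Sort by start: [6, 25), [8, 15), [9, 24), [10, 14).
[8, 15) overlaps/touches [6, 25) → extend to [6, 25).
[9, 24) overlaps/touches [6, 25) → extend to [6, 25).
[10, 14) overlaps/touches [6, 25) → extend to [6, 25).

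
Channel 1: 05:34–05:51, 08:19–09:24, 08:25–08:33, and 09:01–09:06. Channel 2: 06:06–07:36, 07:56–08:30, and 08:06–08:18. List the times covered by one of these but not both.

05:34–05:51, 06:06–07:36, 07:56–08:19, 08:30–09:24

First set merges to 05:34–05:51, 08:19–09:24.
Second set merges to 06:06–07:36, 07:56–08:30.
Only in the first: 05:34–05:51, 08:30–09:24.
Only in the second: 06:06–07:36, 07:56–08:19.
Together these are the periods covered by exactly one.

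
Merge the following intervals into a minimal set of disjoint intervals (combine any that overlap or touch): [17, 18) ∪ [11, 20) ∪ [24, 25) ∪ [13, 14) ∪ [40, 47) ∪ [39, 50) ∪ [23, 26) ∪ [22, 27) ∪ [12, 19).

Sort by start: [11, 20), [12, 19), [13, 14), [17, 18), [22, 27), [23, 26), [24, 25), [39, 50), [40, 47).
[12, 19) overlaps/touches [11, 20) → extend to [11, 20).
[13, 14) overlaps/touches [11, 20) → extend to [11, 20).
[17, 18) overlaps/touches [11, 20) → extend to [11, 20).
[22, 27) is disjoint → start new block.
[23, 26) overlaps/touches [22, 27) → extend to [22, 27).
[24, 25) overlaps/touches [22, 27) → extend to [22, 27).
[39, 50) is disjoint → start new block.
[40, 47) overlaps/touches [39, 50) → extend to [39, 50).

[11, 20) ∪ [22, 27) ∪ [39, 50)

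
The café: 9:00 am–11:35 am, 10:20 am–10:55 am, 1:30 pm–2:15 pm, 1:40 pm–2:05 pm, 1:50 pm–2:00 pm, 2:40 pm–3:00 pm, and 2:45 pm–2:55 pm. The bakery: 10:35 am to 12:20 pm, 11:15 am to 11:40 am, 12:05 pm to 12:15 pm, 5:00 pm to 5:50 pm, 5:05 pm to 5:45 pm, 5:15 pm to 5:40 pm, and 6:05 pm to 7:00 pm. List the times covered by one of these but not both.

9:00 am–10:35 am, 11:35 am–12:20 pm, 1:30 pm–2:15 pm, 2:40 pm–3:00 pm, 5:00 pm–5:50 pm, 6:05 pm–7:00 pm

Merge the first list: 9:00 am–11:35 am, 1:30 pm–2:15 pm, 2:40 pm–3:00 pm.
Merge the second list: 10:35 am–12:20 pm, 5:00 pm–5:50 pm, 6:05 pm–7:00 pm.
Only in the first: 9:00 am–10:35 am, 1:30 pm–2:15 pm, 2:40 pm–3:00 pm.
Only in the second: 11:35 am–12:20 pm, 5:00 pm–5:50 pm, 6:05 pm–7:00 pm.
Together these are the periods covered by exactly one.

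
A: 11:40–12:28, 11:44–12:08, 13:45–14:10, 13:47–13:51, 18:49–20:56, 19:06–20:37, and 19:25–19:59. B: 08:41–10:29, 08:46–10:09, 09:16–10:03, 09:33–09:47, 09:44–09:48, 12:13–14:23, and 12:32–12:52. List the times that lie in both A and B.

Merge the first list: 11:40-12:28, 13:45-14:10, 18:49-20:56.
Merge the second list: 08:41-10:29, 12:13-14:23.
11:40-12:28 meets the second set on 12:13-12:28.
13:45-14:10 meets the second set on 13:45-14:10.
18:49-20:56: no overlap with the second set.

12:13-12:28, 13:45-14:10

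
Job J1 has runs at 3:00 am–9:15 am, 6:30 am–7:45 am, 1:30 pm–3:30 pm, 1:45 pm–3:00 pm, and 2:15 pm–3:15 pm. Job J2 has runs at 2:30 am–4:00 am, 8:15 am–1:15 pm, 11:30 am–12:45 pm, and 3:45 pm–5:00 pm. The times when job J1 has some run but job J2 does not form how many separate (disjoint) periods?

2

First set merges to 3:00 am-9:15 am, 1:30 pm-3:30 pm.
Second set merges to 2:30 am-4:00 am, 8:15 am-1:15 pm, 3:45 pm-5:00 pm.
A \ B = 4:00 am-8:15 am, 1:30 pm-3:30 pm.
That is 2 disjoint pieces.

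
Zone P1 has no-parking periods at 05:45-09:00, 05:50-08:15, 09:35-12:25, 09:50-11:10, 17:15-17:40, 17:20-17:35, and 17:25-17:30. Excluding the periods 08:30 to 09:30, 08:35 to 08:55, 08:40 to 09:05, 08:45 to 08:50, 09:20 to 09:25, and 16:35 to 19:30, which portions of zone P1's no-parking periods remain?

05:45–08:30, 09:35–12:25

Merge the first list: 05:45–09:00, 09:35–12:25, 17:15–17:40.
Merge the second list: 08:30–09:30, 16:35–19:30.
05:45–09:00 with B removed leaves 05:45–08:30.
09:35–12:25 is untouched.
17:15–17:40 lies entirely inside B → drops out.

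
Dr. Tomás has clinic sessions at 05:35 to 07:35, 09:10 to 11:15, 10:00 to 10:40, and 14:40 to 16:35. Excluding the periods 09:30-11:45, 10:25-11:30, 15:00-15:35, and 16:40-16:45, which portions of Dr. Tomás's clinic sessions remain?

First set merges to 05:35–07:35, 09:10–11:15, 14:40–16:35.
Second set merges to 09:30–11:45, 15:00–15:35, 16:40–16:45.
05:35–07:35: no B overlap → unchanged.
09:10–11:15 minus B → 09:10–09:30.
14:40–16:35 minus B → 14:40–15:00, 15:35–16:35.

05:35–07:35, 09:10–09:30, 14:40–15:00, 15:35–16:35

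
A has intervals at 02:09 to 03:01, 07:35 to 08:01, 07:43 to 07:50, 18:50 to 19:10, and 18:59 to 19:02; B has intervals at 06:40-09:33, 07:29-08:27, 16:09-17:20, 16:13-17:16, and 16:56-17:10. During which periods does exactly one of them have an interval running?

First set merges to 02:09-03:01, 07:35-08:01, 18:50-19:10.
Second set merges to 06:40-09:33, 16:09-17:20.
A but not B: 02:09-03:01, 18:50-19:10.
B but not A: 06:40-07:35, 08:01-09:33, 16:09-17:20.
Combining gives A △ B.

02:09-03:01, 06:40-07:35, 08:01-09:33, 16:09-17:20, 18:50-19:10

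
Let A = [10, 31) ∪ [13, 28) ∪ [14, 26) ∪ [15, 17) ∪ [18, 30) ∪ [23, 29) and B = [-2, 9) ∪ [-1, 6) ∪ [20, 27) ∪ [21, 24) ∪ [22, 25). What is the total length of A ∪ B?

A, merged: [10, 31).
B, merged: [-2, 9), [20, 27).
A ∪ B = [-2, 9), [10, 31).
Total: 11 + 21 = 32.

32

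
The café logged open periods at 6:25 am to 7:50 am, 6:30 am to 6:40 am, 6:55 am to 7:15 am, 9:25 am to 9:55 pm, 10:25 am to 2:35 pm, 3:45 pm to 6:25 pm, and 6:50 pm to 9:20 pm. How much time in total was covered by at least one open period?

Merged: 6:25 am–7:50 am, 9:25 am–9:55 pm.
Lengths: 1 h 25 min + 12 h 30 min = 13 h 55 min.

13 h 55 min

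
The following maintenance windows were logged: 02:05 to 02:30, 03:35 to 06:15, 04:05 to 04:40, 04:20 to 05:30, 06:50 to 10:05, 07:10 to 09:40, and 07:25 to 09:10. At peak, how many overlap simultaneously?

3

Sweep endpoints in order; track running count of active intervals.
Peak of 3 reached at 04:20.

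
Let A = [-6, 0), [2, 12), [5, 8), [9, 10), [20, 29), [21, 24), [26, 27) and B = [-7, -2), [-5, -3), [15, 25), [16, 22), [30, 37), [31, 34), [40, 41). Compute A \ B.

First set merges to [-6, 0), [2, 12), [20, 29).
Second set merges to [-7, -2), [15, 25), [30, 37), [40, 41).
[-6, 0) minus B → [-2, 0).
[2, 12): no B overlap → unchanged.
[20, 29) minus B → [25, 29).

[-2, 0) ∪ [2, 12) ∪ [25, 29)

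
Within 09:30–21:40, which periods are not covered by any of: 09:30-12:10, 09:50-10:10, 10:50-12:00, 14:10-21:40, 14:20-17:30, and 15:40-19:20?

12:10-14:10

After merging, the occupied span is 09:30-12:10, 14:10-21:40.
Uncovered inside 09:30-21:40: 12:10-14:10.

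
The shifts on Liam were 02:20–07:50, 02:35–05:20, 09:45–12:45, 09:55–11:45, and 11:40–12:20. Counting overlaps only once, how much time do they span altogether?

8 h 30 min

Merged: 02:20-07:50, 09:45-12:45.
Lengths: 5 h 30 min + 3 h = 8 h 30 min.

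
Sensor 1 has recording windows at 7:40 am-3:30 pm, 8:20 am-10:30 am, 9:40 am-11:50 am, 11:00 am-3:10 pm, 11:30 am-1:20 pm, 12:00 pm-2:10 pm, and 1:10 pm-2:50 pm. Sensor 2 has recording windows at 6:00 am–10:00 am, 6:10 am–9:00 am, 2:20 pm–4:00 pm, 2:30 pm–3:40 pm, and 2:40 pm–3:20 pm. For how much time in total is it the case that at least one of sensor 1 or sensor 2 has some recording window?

Merge the first list: 7:40 am–3:30 pm.
Merge the second list: 6:00 am–10:00 am, 2:20 pm–4:00 pm.
A ∪ B = 6:00 am–4:00 pm.
Total: 10 h.

10 h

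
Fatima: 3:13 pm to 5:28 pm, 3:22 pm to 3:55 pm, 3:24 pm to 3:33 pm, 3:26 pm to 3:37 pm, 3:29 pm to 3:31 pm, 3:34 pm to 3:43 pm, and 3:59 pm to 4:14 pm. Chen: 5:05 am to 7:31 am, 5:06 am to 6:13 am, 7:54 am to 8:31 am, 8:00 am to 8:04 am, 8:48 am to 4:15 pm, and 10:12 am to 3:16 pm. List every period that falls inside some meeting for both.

3:13 pm-4:15 pm

A, merged: 3:13 pm-5:28 pm.
B, merged: 5:05 am-7:31 am, 7:54 am-8:31 am, 8:48 am-4:15 pm.
3:13 pm-5:28 pm meets the second set on 3:13 pm-4:15 pm.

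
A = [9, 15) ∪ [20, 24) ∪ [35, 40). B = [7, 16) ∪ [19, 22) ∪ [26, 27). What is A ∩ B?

[9, 15) ∪ [20, 22)

[9, 15) ∩ B → [9, 15).
[20, 24) ∩ B → [20, 22).
[35, 40) meets no B interval.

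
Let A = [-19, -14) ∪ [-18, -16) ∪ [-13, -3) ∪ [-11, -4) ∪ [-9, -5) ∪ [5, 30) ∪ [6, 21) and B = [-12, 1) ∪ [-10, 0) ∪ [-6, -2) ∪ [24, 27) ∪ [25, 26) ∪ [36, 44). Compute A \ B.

[-19, -14) ∪ [-13, -12) ∪ [5, 24) ∪ [27, 30)

First set merges to [-19, -14), [-13, -3), [5, 30).
Second set merges to [-12, 1), [24, 27), [36, 44).
[-19, -14): no B overlap → unchanged.
[-13, -3) minus B → [-13, -12).
[5, 30) minus B → [5, 24), [27, 30).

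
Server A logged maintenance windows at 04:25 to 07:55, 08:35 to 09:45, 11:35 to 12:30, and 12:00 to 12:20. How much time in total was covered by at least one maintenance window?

5 h 35 min

Merged: 04:25–07:55, 08:35–09:45, 11:35–12:30.
Lengths: 3 h 30 min + 1 h 10 min + 55 min = 5 h 35 min.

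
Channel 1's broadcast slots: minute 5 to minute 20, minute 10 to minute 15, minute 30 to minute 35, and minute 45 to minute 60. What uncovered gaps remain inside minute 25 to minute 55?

The merged coverage is minute 5 to minute 20, minute 30 to minute 35, minute 45 to minute 60.
Uncovered inside minute 25 to minute 55: minute 25 to minute 30, minute 35 to minute 45.

minute 25 to minute 30, minute 35 to minute 45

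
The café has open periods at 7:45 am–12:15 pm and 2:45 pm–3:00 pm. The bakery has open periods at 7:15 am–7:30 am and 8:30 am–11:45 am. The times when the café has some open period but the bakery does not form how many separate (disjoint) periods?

3

A \ B = 7:45 am-8:30 am, 11:45 am-12:15 pm, 2:45 pm-3:00 pm.
That is 3 disjoint pieces.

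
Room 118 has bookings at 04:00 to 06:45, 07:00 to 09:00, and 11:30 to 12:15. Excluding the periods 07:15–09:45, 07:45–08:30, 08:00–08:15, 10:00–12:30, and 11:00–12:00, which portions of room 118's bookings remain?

Merge the second list: 07:15–09:45, 10:00–12:30.
04:00–06:45 is untouched.
07:00–09:00 with B removed leaves 07:00–07:15.
11:30–12:15 lies entirely inside B → drops out.

04:00–06:45, 07:00–07:15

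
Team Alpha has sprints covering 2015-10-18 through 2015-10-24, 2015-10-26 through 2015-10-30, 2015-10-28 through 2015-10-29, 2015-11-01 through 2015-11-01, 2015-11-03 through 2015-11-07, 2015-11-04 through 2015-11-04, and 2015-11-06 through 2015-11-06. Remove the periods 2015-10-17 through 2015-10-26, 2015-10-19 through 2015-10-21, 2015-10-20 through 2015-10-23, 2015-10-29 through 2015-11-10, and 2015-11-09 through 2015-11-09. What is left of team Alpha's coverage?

2015-10-27 through 2015-10-28

A, merged: 2015-10-18 through 2015-10-24, 2015-10-26 through 2015-10-30, 2015-11-01 through 2015-11-01, 2015-11-03 through 2015-11-07.
B, merged: 2015-10-17 through 2015-10-26, 2015-10-29 through 2015-11-10.
2015-10-18 through 2015-10-24: fully covered by B → removed.
2015-10-26 through 2015-10-30 minus B → 2015-10-27 through 2015-10-28.
2015-11-01 through 2015-11-01: fully covered by B → removed.
2015-11-03 through 2015-11-07: fully covered by B → removed.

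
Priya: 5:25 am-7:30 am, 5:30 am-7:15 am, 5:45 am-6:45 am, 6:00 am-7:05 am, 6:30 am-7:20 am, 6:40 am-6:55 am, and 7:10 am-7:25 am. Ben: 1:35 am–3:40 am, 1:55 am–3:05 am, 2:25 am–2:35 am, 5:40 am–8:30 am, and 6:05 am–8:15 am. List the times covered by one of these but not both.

A, merged: 5:25 am–7:30 am.
B, merged: 1:35 am–3:40 am, 5:40 am–8:30 am.
Only in the first: 5:25 am–5:40 am.
Only in the second: 1:35 am–3:40 am, 7:30 am–8:30 am.
Together these are the periods covered by exactly one.

1:35 am–3:40 am, 5:25 am–5:40 am, 7:30 am–8:30 am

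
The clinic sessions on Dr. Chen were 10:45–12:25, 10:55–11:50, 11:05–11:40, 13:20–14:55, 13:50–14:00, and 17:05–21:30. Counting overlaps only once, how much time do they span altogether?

7 h 40 min

Merged: 10:45-12:25, 13:20-14:55, 17:05-21:30.
Lengths: 1 h 40 min + 1 h 35 min + 4 h 25 min = 7 h 40 min.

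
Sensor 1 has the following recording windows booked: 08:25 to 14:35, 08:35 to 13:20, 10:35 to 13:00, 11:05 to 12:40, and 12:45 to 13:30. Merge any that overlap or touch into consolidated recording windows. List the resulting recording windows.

08:35–13:20 overlaps/touches 08:25–14:35 → extend to 08:25–14:35.
10:35–13:00 overlaps/touches 08:25–14:35 → extend to 08:25–14:35.
11:05–12:40 overlaps/touches 08:25–14:35 → extend to 08:25–14:35.
12:45–13:30 overlaps/touches 08:25–14:35 → extend to 08:25–14:35.

08:25–14:35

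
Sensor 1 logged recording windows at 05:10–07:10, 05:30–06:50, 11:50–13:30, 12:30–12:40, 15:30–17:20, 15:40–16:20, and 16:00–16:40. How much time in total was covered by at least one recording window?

Merged: 05:10–07:10, 11:50–13:30, 15:30–17:20.
Lengths: 2 h + 1 h 40 min + 1 h 50 min = 5 h 30 min.

5 h 30 min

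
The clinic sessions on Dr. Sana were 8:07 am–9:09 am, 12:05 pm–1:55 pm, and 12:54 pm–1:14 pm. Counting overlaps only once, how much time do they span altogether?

2 h 52 min

Merged: 8:07 am–9:09 am, 12:05 pm–1:55 pm.
Lengths: 1 h 2 min + 1 h 50 min = 2 h 52 min.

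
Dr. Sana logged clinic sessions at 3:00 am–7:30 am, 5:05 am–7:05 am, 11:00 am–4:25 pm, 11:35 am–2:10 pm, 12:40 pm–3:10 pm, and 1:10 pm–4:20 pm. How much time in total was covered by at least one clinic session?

Merged: 3:00 am–7:30 am, 11:00 am–4:25 pm.
Lengths: 4 h 30 min + 5 h 25 min = 9 h 55 min.

9 h 55 min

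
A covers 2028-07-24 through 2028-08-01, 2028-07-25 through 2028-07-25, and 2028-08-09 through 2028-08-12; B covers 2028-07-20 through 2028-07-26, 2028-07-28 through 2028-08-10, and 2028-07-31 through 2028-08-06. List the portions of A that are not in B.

A, merged: 2028-07-24 through 2028-08-01, 2028-08-09 through 2028-08-12.
B, merged: 2028-07-20 through 2028-07-26, 2028-07-28 through 2028-08-10.
2028-07-24 through 2028-08-01 minus B → 2028-07-27 through 2028-07-27.
2028-08-09 through 2028-08-12 minus B → 2028-08-11 through 2028-08-12.

2028-07-27 through 2028-07-27, 2028-08-11 through 2028-08-12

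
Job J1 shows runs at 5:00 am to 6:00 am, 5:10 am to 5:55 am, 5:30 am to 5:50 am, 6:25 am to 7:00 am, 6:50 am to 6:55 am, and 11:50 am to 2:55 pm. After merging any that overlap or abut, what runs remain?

5:10 am-5:55 am overlaps/touches 5:00 am-6:00 am → extend to 5:00 am-6:00 am.
5:30 am-5:50 am overlaps/touches 5:00 am-6:00 am → extend to 5:00 am-6:00 am.
6:25 am-7:00 am is disjoint → start new block.
6:50 am-6:55 am overlaps/touches 6:25 am-7:00 am → extend to 6:25 am-7:00 am.
11:50 am-2:55 pm is disjoint → start new block.

5:00 am-6:00 am, 6:25 am-7:00 am, 11:50 am-2:55 pm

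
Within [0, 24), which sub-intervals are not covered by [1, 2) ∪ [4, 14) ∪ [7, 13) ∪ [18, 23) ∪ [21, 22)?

Covered (merged): [1, 2), [4, 14), [18, 23).
Gaps within [0, 24): [0, 1), [2, 4), [14, 18), [23, 24).

[0, 1) ∪ [2, 4) ∪ [14, 18) ∪ [23, 24)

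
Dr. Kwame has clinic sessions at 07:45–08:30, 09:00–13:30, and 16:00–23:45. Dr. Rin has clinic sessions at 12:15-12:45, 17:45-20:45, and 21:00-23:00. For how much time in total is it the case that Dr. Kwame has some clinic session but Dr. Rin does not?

7 h 30 min

A \ B = 07:45–08:30, 09:00–12:15, 12:45–13:30, 16:00–17:45, 20:45–21:00, 23:00–23:45.
Total: 45 min + 3 h 15 min + 45 min + 1 h 45 min + 15 min + 45 min = 7 h 30 min.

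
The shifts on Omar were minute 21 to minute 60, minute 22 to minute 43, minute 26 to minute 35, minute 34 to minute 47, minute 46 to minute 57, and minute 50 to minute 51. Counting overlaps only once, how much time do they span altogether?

39 minutes

Merged: minute 21 to minute 60.
Length: 39 minutes.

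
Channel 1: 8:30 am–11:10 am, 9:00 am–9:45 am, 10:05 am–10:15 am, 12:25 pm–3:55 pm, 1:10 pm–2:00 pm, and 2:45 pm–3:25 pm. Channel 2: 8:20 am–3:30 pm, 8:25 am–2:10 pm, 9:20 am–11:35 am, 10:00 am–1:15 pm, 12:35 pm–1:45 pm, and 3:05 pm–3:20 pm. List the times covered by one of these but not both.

8:20 am-8:30 am, 11:10 am-12:25 pm, 3:30 pm-3:55 pm

Merge the first list: 8:30 am-11:10 am, 12:25 pm-3:55 pm.
Merge the second list: 8:20 am-3:30 pm.
A \ B = 3:30 pm-3:55 pm.
B \ A = 8:20 am-8:30 am, 11:10 am-12:25 pm.
Union of the two gives the symmetric difference.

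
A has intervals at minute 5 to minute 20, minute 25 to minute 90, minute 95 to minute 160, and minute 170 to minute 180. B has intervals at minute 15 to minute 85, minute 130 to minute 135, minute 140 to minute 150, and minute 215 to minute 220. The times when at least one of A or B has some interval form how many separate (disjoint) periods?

A ∪ B = minute 5 to minute 90, minute 95 to minute 160, minute 170 to minute 180, minute 215 to minute 220.
That is 4 disjoint pieces.

4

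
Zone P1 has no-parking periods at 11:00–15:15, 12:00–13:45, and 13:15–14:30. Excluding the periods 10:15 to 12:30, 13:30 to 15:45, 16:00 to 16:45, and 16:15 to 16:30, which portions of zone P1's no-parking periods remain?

12:30-13:30

Merge the first list: 11:00-15:15.
Merge the second list: 10:15-12:30, 13:30-15:45, 16:00-16:45.
11:00-15:15 with B removed leaves 12:30-13:30.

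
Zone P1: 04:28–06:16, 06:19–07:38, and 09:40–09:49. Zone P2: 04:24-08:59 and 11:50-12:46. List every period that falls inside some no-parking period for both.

04:28–06:16, 06:19–07:38

04:28–06:16 ∩ B → 04:28–06:16.
06:19–07:38 ∩ B → 06:19–07:38.
09:40–09:49 meets no B interval.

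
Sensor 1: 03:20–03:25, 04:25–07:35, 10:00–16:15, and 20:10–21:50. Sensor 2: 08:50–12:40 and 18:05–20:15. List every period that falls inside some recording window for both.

10:00–12:40, 20:10–20:15

03:20–03:25: no overlap with the second set.
04:25–07:35: no overlap with the second set.
10:00–16:15 meets the second set on 10:00–12:40.
20:10–21:50 meets the second set on 20:10–20:15.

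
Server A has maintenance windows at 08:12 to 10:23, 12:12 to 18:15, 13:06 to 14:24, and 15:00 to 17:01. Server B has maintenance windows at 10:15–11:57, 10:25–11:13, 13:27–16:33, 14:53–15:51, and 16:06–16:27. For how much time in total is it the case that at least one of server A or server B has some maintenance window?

A, merged: 08:12–10:23, 12:12–18:15.
B, merged: 10:15–11:57, 13:27–16:33.
A ∪ B = 08:12–11:57, 12:12–18:15.
Total: 3 h 45 min + 6 h 3 min = 9 h 48 min.

9 h 48 min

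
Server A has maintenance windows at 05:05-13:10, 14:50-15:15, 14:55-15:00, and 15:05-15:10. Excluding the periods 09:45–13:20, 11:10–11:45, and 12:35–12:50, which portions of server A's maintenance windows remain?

A, merged: 05:05–13:10, 14:50–15:15.
B, merged: 09:45–13:20.
05:05–13:10 \ B = 05:05–09:45.
14:50–15:15: nothing removed.

05:05–09:45, 14:50–15:15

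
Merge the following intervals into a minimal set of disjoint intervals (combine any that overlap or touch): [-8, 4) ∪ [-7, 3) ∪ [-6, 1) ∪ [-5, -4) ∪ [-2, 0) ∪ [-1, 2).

[-8, 4)

[-7, 3) overlaps/touches [-8, 4) → extend to [-8, 4).
[-6, 1) overlaps/touches [-8, 4) → extend to [-8, 4).
[-5, -4) overlaps/touches [-8, 4) → extend to [-8, 4).
[-2, 0) overlaps/touches [-8, 4) → extend to [-8, 4).
[-1, 2) overlaps/touches [-8, 4) → extend to [-8, 4).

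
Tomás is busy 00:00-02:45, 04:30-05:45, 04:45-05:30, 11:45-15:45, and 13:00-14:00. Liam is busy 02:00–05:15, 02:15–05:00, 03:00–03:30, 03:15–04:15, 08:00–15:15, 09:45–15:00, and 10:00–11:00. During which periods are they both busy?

First set merges to 00:00-02:45, 04:30-05:45, 11:45-15:45.
Second set merges to 02:00-05:15, 08:00-15:15.
00:00-02:45 overlaps B on 02:00-02:45.
04:30-05:45 overlaps B on 04:30-05:15.
11:45-15:45 overlaps B on 11:45-15:15.

02:00-02:45, 04:30-05:15, 11:45-15:15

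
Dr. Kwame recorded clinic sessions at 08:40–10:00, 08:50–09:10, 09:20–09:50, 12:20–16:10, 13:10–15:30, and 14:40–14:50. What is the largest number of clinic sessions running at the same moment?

At 14:40, 3 of the intervals are simultaneously active.
No point has more.

3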